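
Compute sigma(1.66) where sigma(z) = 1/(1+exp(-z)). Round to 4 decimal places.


sigmoid(z) = 1 / (1 + exp(-z))
exp(-(1.66)) = exp(-1.66) = 0.1901
1 + 0.1901 = 1.1901
1 / 1.1901 = 0.8402

0.8402


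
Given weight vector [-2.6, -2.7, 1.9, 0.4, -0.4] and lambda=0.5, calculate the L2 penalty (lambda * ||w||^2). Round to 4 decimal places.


Squaring each weight:
(-2.6)^2 = 6.76
(-2.7)^2 = 7.29
1.9^2 = 3.61
0.4^2 = 0.16
(-0.4)^2 = 0.16
Sum of squares = 17.98
Penalty = 0.5 * 17.98 = 8.9900

8.9900


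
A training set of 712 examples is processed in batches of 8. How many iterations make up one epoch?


Iterations per epoch = dataset_size / batch_size
= 712 / 8
= 89

89


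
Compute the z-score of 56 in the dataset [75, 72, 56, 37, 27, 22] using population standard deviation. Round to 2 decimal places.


Mean = (75 + 72 + 56 + 37 + 27 + 22) / 6 = 48.1667
Variance = sum((x_i - mean)^2) / n = 434.4722
Std = sqrt(434.4722) = 20.844
Z = (x - mean) / std
= (56 - 48.1667) / 20.844
= 7.8333 / 20.844
= 0.38

0.38


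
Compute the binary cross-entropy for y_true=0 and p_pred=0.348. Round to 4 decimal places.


For y=0: Loss = -log(1-p)
= -log(1 - 0.348)
= -log(0.652)
= -(-0.4277)
= 0.4277

0.4277


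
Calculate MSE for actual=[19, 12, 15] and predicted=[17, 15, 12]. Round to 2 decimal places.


Differences: [2, -3, 3]
Squared errors: [4, 9, 9]
Sum of squared errors = 22
MSE = 22 / 3 = 7.33

7.33


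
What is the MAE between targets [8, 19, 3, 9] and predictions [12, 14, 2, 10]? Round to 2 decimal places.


Absolute errors: [4, 5, 1, 1]
Sum of absolute errors = 11
MAE = 11 / 4 = 2.75

2.75


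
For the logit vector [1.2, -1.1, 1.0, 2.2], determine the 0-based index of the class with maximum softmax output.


Softmax is a monotonic transformation, so it preserves the argmax.
We need to find the index of the maximum logit.
Index 0: 1.2
Index 1: -1.1
Index 2: 1.0
Index 3: 2.2
Maximum logit = 2.2 at index 3

3


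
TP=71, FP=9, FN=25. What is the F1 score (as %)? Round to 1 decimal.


Precision = TP / (TP + FP) = 71 / 80 = 0.8875
Recall = TP / (TP + FN) = 71 / 96 = 0.7396
F1 = 2 * P * R / (P + R)
= 2 * 0.8875 * 0.7396 / (0.8875 + 0.7396)
= 1.3128 / 1.6271
= 0.8068
As percentage: 80.7%

80.7


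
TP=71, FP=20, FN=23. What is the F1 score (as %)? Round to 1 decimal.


Precision = TP / (TP + FP) = 71 / 91 = 0.7802
Recall = TP / (TP + FN) = 71 / 94 = 0.7553
F1 = 2 * P * R / (P + R)
= 2 * 0.7802 * 0.7553 / (0.7802 + 0.7553)
= 1.1786 / 1.5355
= 0.7676
As percentage: 76.8%

76.8


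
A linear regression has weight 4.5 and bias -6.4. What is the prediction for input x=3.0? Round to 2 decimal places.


y = 4.5 * 3.0 + (-6.4)
= 13.5 + (-6.4)
= 7.10

7.10


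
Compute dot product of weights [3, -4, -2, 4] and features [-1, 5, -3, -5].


Element-wise products:
3 * -1 = -3
-4 * 5 = -20
-2 * -3 = 6
4 * -5 = -20
Sum = -3 + -20 + 6 + -20
= -37

-37


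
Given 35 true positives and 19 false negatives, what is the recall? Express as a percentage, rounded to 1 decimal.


Recall = TP / (TP + FN) * 100
= 35 / (35 + 19)
= 35 / 54
= 0.6481
= 64.8%

64.8


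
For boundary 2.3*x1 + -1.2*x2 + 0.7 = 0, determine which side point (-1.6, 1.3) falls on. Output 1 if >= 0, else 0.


Compute 2.3 * -1.6 + -1.2 * 1.3 + 0.7
= -3.68 + -1.56 + 0.7
= -4.54
Since -4.54 < 0, the point is on the negative side.

0


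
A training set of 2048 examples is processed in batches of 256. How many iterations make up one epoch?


Iterations per epoch = dataset_size / batch_size
= 2048 / 256
= 8

8


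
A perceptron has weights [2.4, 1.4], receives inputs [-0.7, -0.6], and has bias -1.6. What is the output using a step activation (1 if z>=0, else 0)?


z = w . x + b
= 2.4*-0.7 + 1.4*-0.6 + -1.6
= -1.68 + -0.84 + -1.6
= -2.52 + -1.6
= -4.12
Since z = -4.12 < 0, output = 0

0


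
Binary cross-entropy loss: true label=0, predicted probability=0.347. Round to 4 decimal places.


For y=0: Loss = -log(1-p)
= -log(1 - 0.347)
= -log(0.653)
= -(-0.4262)
= 0.4262

0.4262


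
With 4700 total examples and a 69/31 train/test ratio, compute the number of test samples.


Train samples = 4700 * 69% = 3243
Test samples = 4700 - 3243
= 1457

1457


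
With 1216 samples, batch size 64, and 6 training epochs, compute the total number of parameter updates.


Iterations per epoch = 1216 / 64 = 19
Total updates = iterations_per_epoch * epochs
= 19 * 6
= 114

114


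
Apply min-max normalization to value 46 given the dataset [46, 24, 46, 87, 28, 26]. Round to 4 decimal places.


Min = 24, Max = 87
Range = 87 - 24 = 63
Scaled = (x - min) / (max - min)
= (46 - 24) / 63
= 22 / 63
= 0.3492

0.3492


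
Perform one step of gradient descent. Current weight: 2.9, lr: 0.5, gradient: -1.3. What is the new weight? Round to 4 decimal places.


w_new = w_old - lr * gradient
= 2.9 - 0.5 * -1.3
= 2.9 - (-0.65)
= 3.5500

3.5500


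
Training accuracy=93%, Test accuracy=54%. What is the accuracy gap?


Gap = train_accuracy - test_accuracy
= 93 - 54
= 39%
This large gap strongly indicates overfitting.

39


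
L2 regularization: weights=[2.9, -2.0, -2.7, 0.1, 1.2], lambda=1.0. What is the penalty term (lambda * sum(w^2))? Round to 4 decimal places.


Squaring each weight:
2.9^2 = 8.41
(-2.0)^2 = 4.0
(-2.7)^2 = 7.29
0.1^2 = 0.01
1.2^2 = 1.44
Sum of squares = 21.15
Penalty = 1.0 * 21.15 = 21.1500

21.1500


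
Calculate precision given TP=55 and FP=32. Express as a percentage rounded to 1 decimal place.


Precision = TP / (TP + FP) * 100
= 55 / (55 + 32)
= 55 / 87
= 0.6322
= 63.2%

63.2


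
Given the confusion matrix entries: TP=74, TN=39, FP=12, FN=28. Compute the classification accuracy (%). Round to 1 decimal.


Accuracy = (TP + TN) / (TP + TN + FP + FN) * 100
= (74 + 39) / (74 + 39 + 12 + 28)
= 113 / 153
= 0.7386
= 73.9%

73.9


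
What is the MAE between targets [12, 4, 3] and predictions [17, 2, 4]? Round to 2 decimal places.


Absolute errors: [5, 2, 1]
Sum of absolute errors = 8
MAE = 8 / 3 = 2.67

2.67


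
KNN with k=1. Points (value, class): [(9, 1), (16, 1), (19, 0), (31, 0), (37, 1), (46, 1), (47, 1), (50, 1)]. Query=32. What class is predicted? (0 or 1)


Distances from query 32:
Point 31 (class 0): distance = 1
K=1 nearest neighbors: classes = [0]
Votes for class 1: 0 / 1
Majority vote => class 0

0


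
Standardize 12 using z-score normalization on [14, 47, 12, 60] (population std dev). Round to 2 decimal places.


Mean = (14 + 47 + 12 + 60) / 4 = 33.25
Variance = sum((x_i - mean)^2) / n = 431.6875
Std = sqrt(431.6875) = 20.7771
Z = (x - mean) / std
= (12 - 33.25) / 20.7771
= -21.25 / 20.7771
= -1.02

-1.02


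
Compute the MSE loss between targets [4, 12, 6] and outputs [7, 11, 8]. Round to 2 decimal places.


Differences: [-3, 1, -2]
Squared errors: [9, 1, 4]
Sum of squared errors = 14
MSE = 14 / 3 = 4.67

4.67


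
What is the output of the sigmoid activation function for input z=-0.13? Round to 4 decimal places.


sigmoid(z) = 1 / (1 + exp(-z))
exp(-(-0.13)) = exp(0.13) = 1.1388
1 + 1.1388 = 2.1388
1 / 2.1388 = 0.4675

0.4675


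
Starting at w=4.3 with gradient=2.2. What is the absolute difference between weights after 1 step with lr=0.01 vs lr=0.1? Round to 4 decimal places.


With lr=0.01: w_new = 4.3 - 0.01 * 2.2 = 4.278
With lr=0.1: w_new = 4.3 - 0.1 * 2.2 = 4.08
Absolute difference = |4.278 - 4.08|
= 0.1980

0.1980


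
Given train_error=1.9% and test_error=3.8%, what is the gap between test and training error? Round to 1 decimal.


Generalization gap = test_error - train_error
= 3.8 - 1.9
= 1.9%
A small gap suggests good generalization.

1.9


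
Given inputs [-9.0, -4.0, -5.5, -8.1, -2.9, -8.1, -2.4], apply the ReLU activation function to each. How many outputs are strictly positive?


ReLU(x) = max(0, x) for each element:
ReLU(-9.0) = 0
ReLU(-4.0) = 0
ReLU(-5.5) = 0
ReLU(-8.1) = 0
ReLU(-2.9) = 0
ReLU(-8.1) = 0
ReLU(-2.4) = 0
Active neurons (>0): 0

0


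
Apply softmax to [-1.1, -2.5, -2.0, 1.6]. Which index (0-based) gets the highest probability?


Softmax is a monotonic transformation, so it preserves the argmax.
We need to find the index of the maximum logit.
Index 0: -1.1
Index 1: -2.5
Index 2: -2.0
Index 3: 1.6
Maximum logit = 1.6 at index 3

3


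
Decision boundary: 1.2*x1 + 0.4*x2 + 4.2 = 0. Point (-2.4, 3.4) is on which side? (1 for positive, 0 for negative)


Compute 1.2 * -2.4 + 0.4 * 3.4 + 4.2
= -2.88 + 1.36 + 4.2
= 2.68
Since 2.68 >= 0, the point is on the positive side.

1


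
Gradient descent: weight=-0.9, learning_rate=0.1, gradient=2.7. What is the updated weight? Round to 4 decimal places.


w_new = w_old - lr * gradient
= -0.9 - 0.1 * 2.7
= -0.9 - (0.27)
= -1.1700

-1.1700


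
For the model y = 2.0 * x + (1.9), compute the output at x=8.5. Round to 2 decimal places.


y = 2.0 * 8.5 + (1.9)
= 17.0 + (1.9)
= 18.90

18.90


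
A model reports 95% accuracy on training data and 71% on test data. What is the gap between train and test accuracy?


Gap = train_accuracy - test_accuracy
= 95 - 71
= 24%
This large gap strongly indicates overfitting.

24


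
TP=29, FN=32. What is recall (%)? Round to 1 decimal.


Recall = TP / (TP + FN) * 100
= 29 / (29 + 32)
= 29 / 61
= 0.4754
= 47.5%

47.5


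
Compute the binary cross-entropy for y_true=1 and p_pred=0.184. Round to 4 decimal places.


For y=1: Loss = -log(p)
= -log(0.184)
= -(-1.6928)
= 1.6928

1.6928


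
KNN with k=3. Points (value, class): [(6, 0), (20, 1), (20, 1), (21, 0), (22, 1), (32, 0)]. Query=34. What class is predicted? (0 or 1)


Distances from query 34:
Point 32 (class 0): distance = 2
Point 22 (class 1): distance = 12
Point 21 (class 0): distance = 13
K=3 nearest neighbors: classes = [0, 1, 0]
Votes for class 1: 1 / 3
Majority vote => class 0

0


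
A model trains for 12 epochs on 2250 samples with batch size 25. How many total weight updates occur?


Iterations per epoch = 2250 / 25 = 90
Total updates = iterations_per_epoch * epochs
= 90 * 12
= 1080

1080


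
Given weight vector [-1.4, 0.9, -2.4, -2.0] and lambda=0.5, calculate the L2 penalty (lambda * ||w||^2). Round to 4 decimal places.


Squaring each weight:
(-1.4)^2 = 1.96
0.9^2 = 0.81
(-2.4)^2 = 5.76
(-2.0)^2 = 4.0
Sum of squares = 12.53
Penalty = 0.5 * 12.53 = 6.2650

6.2650


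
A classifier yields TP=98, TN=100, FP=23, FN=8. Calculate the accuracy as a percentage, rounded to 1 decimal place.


Accuracy = (TP + TN) / (TP + TN + FP + FN) * 100
= (98 + 100) / (98 + 100 + 23 + 8)
= 198 / 229
= 0.8646
= 86.5%

86.5


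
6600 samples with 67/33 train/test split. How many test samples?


Train samples = 6600 * 67% = 4422
Test samples = 6600 - 4422
= 2178

2178


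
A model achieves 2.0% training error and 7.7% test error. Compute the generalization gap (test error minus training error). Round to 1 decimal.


Generalization gap = test_error - train_error
= 7.7 - 2.0
= 5.7%
A moderate gap.

5.7


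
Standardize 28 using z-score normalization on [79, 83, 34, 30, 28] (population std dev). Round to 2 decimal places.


Mean = (79 + 83 + 34 + 30 + 28) / 5 = 50.8
Variance = sum((x_i - mean)^2) / n = 613.36
Std = sqrt(613.36) = 24.7661
Z = (x - mean) / std
= (28 - 50.8) / 24.7661
= -22.8 / 24.7661
= -0.92

-0.92


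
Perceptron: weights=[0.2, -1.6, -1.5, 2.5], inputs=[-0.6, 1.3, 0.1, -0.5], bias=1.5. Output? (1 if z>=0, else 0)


z = w . x + b
= 0.2*-0.6 + -1.6*1.3 + -1.5*0.1 + 2.5*-0.5 + 1.5
= -0.12 + -2.08 + -0.15 + -1.25 + 1.5
= -3.6 + 1.5
= -2.1
Since z = -2.1 < 0, output = 0

0


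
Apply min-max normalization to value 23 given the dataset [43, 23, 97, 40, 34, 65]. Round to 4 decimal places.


Min = 23, Max = 97
Range = 97 - 23 = 74
Scaled = (x - min) / (max - min)
= (23 - 23) / 74
= 0 / 74
= 0.0000

0.0000


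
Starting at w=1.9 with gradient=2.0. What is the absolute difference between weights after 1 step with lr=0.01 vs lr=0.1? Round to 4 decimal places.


With lr=0.01: w_new = 1.9 - 0.01 * 2.0 = 1.88
With lr=0.1: w_new = 1.9 - 0.1 * 2.0 = 1.7
Absolute difference = |1.88 - 1.7|
= 0.1800

0.1800


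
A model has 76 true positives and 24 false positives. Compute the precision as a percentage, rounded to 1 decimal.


Precision = TP / (TP + FP) * 100
= 76 / (76 + 24)
= 76 / 100
= 0.76
= 76.0%

76.0


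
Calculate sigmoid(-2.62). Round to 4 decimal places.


sigmoid(z) = 1 / (1 + exp(-z))
exp(-(-2.62)) = exp(2.62) = 13.7357
1 + 13.7357 = 14.7357
1 / 14.7357 = 0.0679

0.0679


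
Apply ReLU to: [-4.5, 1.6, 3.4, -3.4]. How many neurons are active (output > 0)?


ReLU(x) = max(0, x) for each element:
ReLU(-4.5) = 0
ReLU(1.6) = 1.6
ReLU(3.4) = 3.4
ReLU(-3.4) = 0
Active neurons (>0): 2

2


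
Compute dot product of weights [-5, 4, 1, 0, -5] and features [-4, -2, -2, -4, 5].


Element-wise products:
-5 * -4 = 20
4 * -2 = -8
1 * -2 = -2
0 * -4 = 0
-5 * 5 = -25
Sum = 20 + -8 + -2 + 0 + -25
= -15

-15


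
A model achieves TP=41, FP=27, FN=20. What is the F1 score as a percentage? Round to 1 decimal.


Precision = TP / (TP + FP) = 41 / 68 = 0.6029
Recall = TP / (TP + FN) = 41 / 61 = 0.6721
F1 = 2 * P * R / (P + R)
= 2 * 0.6029 * 0.6721 / (0.6029 + 0.6721)
= 0.8105 / 1.2751
= 0.6357
As percentage: 63.6%

63.6


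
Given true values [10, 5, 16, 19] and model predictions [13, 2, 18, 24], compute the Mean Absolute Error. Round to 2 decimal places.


Absolute errors: [3, 3, 2, 5]
Sum of absolute errors = 13
MAE = 13 / 4 = 3.25

3.25


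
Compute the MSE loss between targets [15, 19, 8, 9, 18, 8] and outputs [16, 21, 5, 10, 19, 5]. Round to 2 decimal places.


Differences: [-1, -2, 3, -1, -1, 3]
Squared errors: [1, 4, 9, 1, 1, 9]
Sum of squared errors = 25
MSE = 25 / 6 = 4.17

4.17


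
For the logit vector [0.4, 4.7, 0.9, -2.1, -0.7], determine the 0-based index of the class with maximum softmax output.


Softmax is a monotonic transformation, so it preserves the argmax.
We need to find the index of the maximum logit.
Index 0: 0.4
Index 1: 4.7
Index 2: 0.9
Index 3: -2.1
Index 4: -0.7
Maximum logit = 4.7 at index 1

1


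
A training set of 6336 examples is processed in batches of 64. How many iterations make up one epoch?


Iterations per epoch = dataset_size / batch_size
= 6336 / 64
= 99

99


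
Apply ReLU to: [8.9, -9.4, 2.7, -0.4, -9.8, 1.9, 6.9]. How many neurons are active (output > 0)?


ReLU(x) = max(0, x) for each element:
ReLU(8.9) = 8.9
ReLU(-9.4) = 0
ReLU(2.7) = 2.7
ReLU(-0.4) = 0
ReLU(-9.8) = 0
ReLU(1.9) = 1.9
ReLU(6.9) = 6.9
Active neurons (>0): 4

4


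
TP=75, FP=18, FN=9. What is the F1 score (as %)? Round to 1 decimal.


Precision = TP / (TP + FP) = 75 / 93 = 0.8065
Recall = TP / (TP + FN) = 75 / 84 = 0.8929
F1 = 2 * P * R / (P + R)
= 2 * 0.8065 * 0.8929 / (0.8065 + 0.8929)
= 1.4401 / 1.6993
= 0.8475
As percentage: 84.7%

84.7


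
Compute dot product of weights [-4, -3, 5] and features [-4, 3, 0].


Element-wise products:
-4 * -4 = 16
-3 * 3 = -9
5 * 0 = 0
Sum = 16 + -9 + 0
= 7

7


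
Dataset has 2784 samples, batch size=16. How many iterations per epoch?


Iterations per epoch = dataset_size / batch_size
= 2784 / 16
= 174

174


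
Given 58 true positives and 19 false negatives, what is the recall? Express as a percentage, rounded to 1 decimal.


Recall = TP / (TP + FN) * 100
= 58 / (58 + 19)
= 58 / 77
= 0.7532
= 75.3%

75.3


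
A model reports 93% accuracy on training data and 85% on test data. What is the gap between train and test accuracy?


Gap = train_accuracy - test_accuracy
= 93 - 85
= 8%
This moderate gap may indicate mild overfitting.

8


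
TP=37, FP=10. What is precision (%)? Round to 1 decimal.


Precision = TP / (TP + FP) * 100
= 37 / (37 + 10)
= 37 / 47
= 0.7872
= 78.7%

78.7


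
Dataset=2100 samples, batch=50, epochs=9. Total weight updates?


Iterations per epoch = 2100 / 50 = 42
Total updates = iterations_per_epoch * epochs
= 42 * 9
= 378

378


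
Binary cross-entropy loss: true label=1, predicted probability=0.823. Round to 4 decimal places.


For y=1: Loss = -log(p)
= -log(0.823)
= -(-0.1948)
= 0.1948

0.1948


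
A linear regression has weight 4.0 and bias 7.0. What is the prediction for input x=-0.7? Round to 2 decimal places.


y = 4.0 * -0.7 + (7.0)
= -2.8 + (7.0)
= 4.20

4.20


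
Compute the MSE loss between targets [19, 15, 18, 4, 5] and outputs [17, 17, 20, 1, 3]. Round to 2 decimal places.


Differences: [2, -2, -2, 3, 2]
Squared errors: [4, 4, 4, 9, 4]
Sum of squared errors = 25
MSE = 25 / 5 = 5.00

5.00


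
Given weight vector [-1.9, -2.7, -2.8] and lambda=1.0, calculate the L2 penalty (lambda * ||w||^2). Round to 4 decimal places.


Squaring each weight:
(-1.9)^2 = 3.61
(-2.7)^2 = 7.29
(-2.8)^2 = 7.84
Sum of squares = 18.74
Penalty = 1.0 * 18.74 = 18.7400

18.7400


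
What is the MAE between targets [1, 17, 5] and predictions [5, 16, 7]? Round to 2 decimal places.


Absolute errors: [4, 1, 2]
Sum of absolute errors = 7
MAE = 7 / 3 = 2.33

2.33


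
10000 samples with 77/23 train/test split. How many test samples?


Train samples = 10000 * 77% = 7700
Test samples = 10000 - 7700
= 2300

2300


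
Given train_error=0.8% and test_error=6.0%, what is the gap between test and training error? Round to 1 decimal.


Generalization gap = test_error - train_error
= 6.0 - 0.8
= 5.2%
A moderate gap.

5.2


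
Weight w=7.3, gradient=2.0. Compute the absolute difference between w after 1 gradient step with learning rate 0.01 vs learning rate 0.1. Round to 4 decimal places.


With lr=0.01: w_new = 7.3 - 0.01 * 2.0 = 7.28
With lr=0.1: w_new = 7.3 - 0.1 * 2.0 = 7.1
Absolute difference = |7.28 - 7.1|
= 0.1800

0.1800


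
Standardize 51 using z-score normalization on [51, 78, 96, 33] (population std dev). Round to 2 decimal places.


Mean = (51 + 78 + 96 + 33) / 4 = 64.5
Variance = sum((x_i - mean)^2) / n = 587.25
Std = sqrt(587.25) = 24.2332
Z = (x - mean) / std
= (51 - 64.5) / 24.2332
= -13.5 / 24.2332
= -0.56

-0.56


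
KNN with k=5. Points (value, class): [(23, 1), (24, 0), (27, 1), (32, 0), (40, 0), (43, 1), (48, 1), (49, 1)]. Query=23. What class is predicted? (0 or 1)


Distances from query 23:
Point 23 (class 1): distance = 0
Point 24 (class 0): distance = 1
Point 27 (class 1): distance = 4
Point 32 (class 0): distance = 9
Point 40 (class 0): distance = 17
K=5 nearest neighbors: classes = [1, 0, 1, 0, 0]
Votes for class 1: 2 / 5
Majority vote => class 0

0


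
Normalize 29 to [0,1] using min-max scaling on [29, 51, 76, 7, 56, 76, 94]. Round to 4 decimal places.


Min = 7, Max = 94
Range = 94 - 7 = 87
Scaled = (x - min) / (max - min)
= (29 - 7) / 87
= 22 / 87
= 0.2529

0.2529


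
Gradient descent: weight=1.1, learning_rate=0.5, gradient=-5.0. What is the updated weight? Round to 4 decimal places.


w_new = w_old - lr * gradient
= 1.1 - 0.5 * -5.0
= 1.1 - (-2.5)
= 3.6000

3.6000


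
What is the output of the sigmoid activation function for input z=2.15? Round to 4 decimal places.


sigmoid(z) = 1 / (1 + exp(-z))
exp(-(2.15)) = exp(-2.15) = 0.1165
1 + 0.1165 = 1.1165
1 / 1.1165 = 0.8957

0.8957


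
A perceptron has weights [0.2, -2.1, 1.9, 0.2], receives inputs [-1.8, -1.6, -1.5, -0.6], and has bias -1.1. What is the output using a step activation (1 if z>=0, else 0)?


z = w . x + b
= 0.2*-1.8 + -2.1*-1.6 + 1.9*-1.5 + 0.2*-0.6 + -1.1
= -0.36 + 3.36 + -2.85 + -0.12 + -1.1
= 0.03 + -1.1
= -1.07
Since z = -1.07 < 0, output = 0

0


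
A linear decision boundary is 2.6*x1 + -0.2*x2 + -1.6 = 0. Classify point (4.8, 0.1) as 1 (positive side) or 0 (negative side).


Compute 2.6 * 4.8 + -0.2 * 0.1 + -1.6
= 12.48 + -0.02 + -1.6
= 10.86
Since 10.86 >= 0, the point is on the positive side.

1


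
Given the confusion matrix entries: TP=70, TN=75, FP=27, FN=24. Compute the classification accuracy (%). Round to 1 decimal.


Accuracy = (TP + TN) / (TP + TN + FP + FN) * 100
= (70 + 75) / (70 + 75 + 27 + 24)
= 145 / 196
= 0.7398
= 74.0%

74.0


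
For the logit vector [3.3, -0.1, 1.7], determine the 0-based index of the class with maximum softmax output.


Softmax is a monotonic transformation, so it preserves the argmax.
We need to find the index of the maximum logit.
Index 0: 3.3
Index 1: -0.1
Index 2: 1.7
Maximum logit = 3.3 at index 0

0


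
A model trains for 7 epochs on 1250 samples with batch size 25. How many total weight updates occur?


Iterations per epoch = 1250 / 25 = 50
Total updates = iterations_per_epoch * epochs
= 50 * 7
= 350

350


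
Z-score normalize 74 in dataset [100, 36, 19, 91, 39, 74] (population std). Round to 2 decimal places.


Mean = (100 + 36 + 19 + 91 + 39 + 74) / 6 = 59.8333
Variance = sum((x_i - mean)^2) / n = 909.1389
Std = sqrt(909.1389) = 30.1519
Z = (x - mean) / std
= (74 - 59.8333) / 30.1519
= 14.1667 / 30.1519
= 0.47

0.47


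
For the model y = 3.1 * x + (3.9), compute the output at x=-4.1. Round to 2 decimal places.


y = 3.1 * -4.1 + (3.9)
= -12.71 + (3.9)
= -8.81

-8.81


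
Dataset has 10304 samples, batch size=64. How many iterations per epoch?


Iterations per epoch = dataset_size / batch_size
= 10304 / 64
= 161

161


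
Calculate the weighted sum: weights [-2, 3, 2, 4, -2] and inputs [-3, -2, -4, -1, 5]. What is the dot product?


Element-wise products:
-2 * -3 = 6
3 * -2 = -6
2 * -4 = -8
4 * -1 = -4
-2 * 5 = -10
Sum = 6 + -6 + -8 + -4 + -10
= -22

-22


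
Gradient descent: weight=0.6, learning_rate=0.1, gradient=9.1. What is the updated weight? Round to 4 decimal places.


w_new = w_old - lr * gradient
= 0.6 - 0.1 * 9.1
= 0.6 - (0.91)
= -0.3100

-0.3100


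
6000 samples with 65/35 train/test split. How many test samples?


Train samples = 6000 * 65% = 3900
Test samples = 6000 - 3900
= 2100

2100


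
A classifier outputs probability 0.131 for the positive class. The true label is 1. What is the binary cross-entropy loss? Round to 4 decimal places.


For y=1: Loss = -log(p)
= -log(0.131)
= -(-2.0326)
= 2.0326

2.0326


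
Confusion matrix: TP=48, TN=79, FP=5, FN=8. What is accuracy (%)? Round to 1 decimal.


Accuracy = (TP + TN) / (TP + TN + FP + FN) * 100
= (48 + 79) / (48 + 79 + 5 + 8)
= 127 / 140
= 0.9071
= 90.7%

90.7


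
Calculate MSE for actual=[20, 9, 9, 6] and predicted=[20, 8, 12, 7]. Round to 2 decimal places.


Differences: [0, 1, -3, -1]
Squared errors: [0, 1, 9, 1]
Sum of squared errors = 11
MSE = 11 / 4 = 2.75

2.75


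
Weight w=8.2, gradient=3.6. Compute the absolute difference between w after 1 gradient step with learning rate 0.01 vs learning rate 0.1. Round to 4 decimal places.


With lr=0.01: w_new = 8.2 - 0.01 * 3.6 = 8.164
With lr=0.1: w_new = 8.2 - 0.1 * 3.6 = 7.84
Absolute difference = |8.164 - 7.84|
= 0.3240

0.3240


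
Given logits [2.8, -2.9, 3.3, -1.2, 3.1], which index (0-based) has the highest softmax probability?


Softmax is a monotonic transformation, so it preserves the argmax.
We need to find the index of the maximum logit.
Index 0: 2.8
Index 1: -2.9
Index 2: 3.3
Index 3: -1.2
Index 4: 3.1
Maximum logit = 3.3 at index 2

2


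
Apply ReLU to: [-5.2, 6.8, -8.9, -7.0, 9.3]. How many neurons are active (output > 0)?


ReLU(x) = max(0, x) for each element:
ReLU(-5.2) = 0
ReLU(6.8) = 6.8
ReLU(-8.9) = 0
ReLU(-7.0) = 0
ReLU(9.3) = 9.3
Active neurons (>0): 2

2


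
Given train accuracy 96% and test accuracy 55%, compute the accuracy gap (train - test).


Gap = train_accuracy - test_accuracy
= 96 - 55
= 41%
This large gap strongly indicates overfitting.

41


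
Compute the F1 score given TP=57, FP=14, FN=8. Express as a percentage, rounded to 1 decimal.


Precision = TP / (TP + FP) = 57 / 71 = 0.8028
Recall = TP / (TP + FN) = 57 / 65 = 0.8769
F1 = 2 * P * R / (P + R)
= 2 * 0.8028 * 0.8769 / (0.8028 + 0.8769)
= 1.408 / 1.6797
= 0.8382
As percentage: 83.8%

83.8


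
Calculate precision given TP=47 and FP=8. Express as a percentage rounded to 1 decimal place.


Precision = TP / (TP + FP) * 100
= 47 / (47 + 8)
= 47 / 55
= 0.8545
= 85.5%

85.5


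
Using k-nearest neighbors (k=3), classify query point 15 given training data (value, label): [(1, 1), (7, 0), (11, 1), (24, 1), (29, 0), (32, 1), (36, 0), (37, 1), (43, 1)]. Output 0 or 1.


Distances from query 15:
Point 11 (class 1): distance = 4
Point 7 (class 0): distance = 8
Point 24 (class 1): distance = 9
K=3 nearest neighbors: classes = [1, 0, 1]
Votes for class 1: 2 / 3
Majority vote => class 1

1


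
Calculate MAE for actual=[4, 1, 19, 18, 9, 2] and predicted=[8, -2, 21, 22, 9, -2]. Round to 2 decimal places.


Absolute errors: [4, 3, 2, 4, 0, 4]
Sum of absolute errors = 17
MAE = 17 / 6 = 2.83

2.83


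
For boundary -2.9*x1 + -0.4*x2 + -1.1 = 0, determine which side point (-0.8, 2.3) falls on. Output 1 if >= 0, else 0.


Compute -2.9 * -0.8 + -0.4 * 2.3 + -1.1
= 2.32 + -0.92 + -1.1
= 0.3
Since 0.3 >= 0, the point is on the positive side.

1


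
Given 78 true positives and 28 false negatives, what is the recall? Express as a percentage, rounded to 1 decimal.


Recall = TP / (TP + FN) * 100
= 78 / (78 + 28)
= 78 / 106
= 0.7358
= 73.6%

73.6


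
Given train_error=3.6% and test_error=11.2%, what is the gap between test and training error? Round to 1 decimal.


Generalization gap = test_error - train_error
= 11.2 - 3.6
= 7.6%
A moderate gap.

7.6


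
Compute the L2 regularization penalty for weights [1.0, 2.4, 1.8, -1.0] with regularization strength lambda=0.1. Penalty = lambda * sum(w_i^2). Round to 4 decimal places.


Squaring each weight:
1.0^2 = 1.0
2.4^2 = 5.76
1.8^2 = 3.24
(-1.0)^2 = 1.0
Sum of squares = 11.0
Penalty = 0.1 * 11.0 = 1.1000

1.1000


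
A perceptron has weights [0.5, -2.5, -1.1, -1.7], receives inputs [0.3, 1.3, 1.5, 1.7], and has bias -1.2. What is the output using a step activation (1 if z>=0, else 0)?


z = w . x + b
= 0.5*0.3 + -2.5*1.3 + -1.1*1.5 + -1.7*1.7 + -1.2
= 0.15 + -3.25 + -1.65 + -2.89 + -1.2
= -7.64 + -1.2
= -8.84
Since z = -8.84 < 0, output = 0

0


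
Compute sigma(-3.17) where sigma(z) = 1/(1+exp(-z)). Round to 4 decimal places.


sigmoid(z) = 1 / (1 + exp(-z))
exp(-(-3.17)) = exp(3.17) = 23.8075
1 + 23.8075 = 24.8075
1 / 24.8075 = 0.0403

0.0403


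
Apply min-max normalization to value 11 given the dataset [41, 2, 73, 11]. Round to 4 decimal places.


Min = 2, Max = 73
Range = 73 - 2 = 71
Scaled = (x - min) / (max - min)
= (11 - 2) / 71
= 9 / 71
= 0.1268

0.1268


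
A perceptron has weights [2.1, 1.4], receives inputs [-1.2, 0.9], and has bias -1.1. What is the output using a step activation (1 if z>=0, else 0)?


z = w . x + b
= 2.1*-1.2 + 1.4*0.9 + -1.1
= -2.52 + 1.26 + -1.1
= -1.26 + -1.1
= -2.36
Since z = -2.36 < 0, output = 0

0


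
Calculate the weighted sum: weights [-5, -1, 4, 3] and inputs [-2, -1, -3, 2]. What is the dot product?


Element-wise products:
-5 * -2 = 10
-1 * -1 = 1
4 * -3 = -12
3 * 2 = 6
Sum = 10 + 1 + -12 + 6
= 5

5


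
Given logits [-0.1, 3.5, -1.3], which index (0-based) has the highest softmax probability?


Softmax is a monotonic transformation, so it preserves the argmax.
We need to find the index of the maximum logit.
Index 0: -0.1
Index 1: 3.5
Index 2: -1.3
Maximum logit = 3.5 at index 1

1


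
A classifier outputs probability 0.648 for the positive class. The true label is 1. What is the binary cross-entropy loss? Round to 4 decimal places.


For y=1: Loss = -log(p)
= -log(0.648)
= -(-0.4339)
= 0.4339

0.4339


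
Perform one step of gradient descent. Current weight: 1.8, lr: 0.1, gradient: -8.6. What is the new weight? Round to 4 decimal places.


w_new = w_old - lr * gradient
= 1.8 - 0.1 * -8.6
= 1.8 - (-0.86)
= 2.6600

2.6600


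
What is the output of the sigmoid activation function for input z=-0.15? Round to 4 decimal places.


sigmoid(z) = 1 / (1 + exp(-z))
exp(-(-0.15)) = exp(0.15) = 1.1618
1 + 1.1618 = 2.1618
1 / 2.1618 = 0.4626

0.4626


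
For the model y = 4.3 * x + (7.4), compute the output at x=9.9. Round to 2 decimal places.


y = 4.3 * 9.9 + (7.4)
= 42.57 + (7.4)
= 49.97

49.97


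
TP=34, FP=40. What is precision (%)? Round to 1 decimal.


Precision = TP / (TP + FP) * 100
= 34 / (34 + 40)
= 34 / 74
= 0.4595
= 45.9%

45.9


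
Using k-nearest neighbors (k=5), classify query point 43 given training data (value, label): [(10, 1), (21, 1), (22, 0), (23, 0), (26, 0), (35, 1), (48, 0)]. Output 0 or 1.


Distances from query 43:
Point 48 (class 0): distance = 5
Point 35 (class 1): distance = 8
Point 26 (class 0): distance = 17
Point 23 (class 0): distance = 20
Point 22 (class 0): distance = 21
K=5 nearest neighbors: classes = [0, 1, 0, 0, 0]
Votes for class 1: 1 / 5
Majority vote => class 0

0


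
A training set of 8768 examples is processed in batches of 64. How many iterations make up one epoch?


Iterations per epoch = dataset_size / batch_size
= 8768 / 64
= 137

137


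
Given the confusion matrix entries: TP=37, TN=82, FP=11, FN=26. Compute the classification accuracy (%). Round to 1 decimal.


Accuracy = (TP + TN) / (TP + TN + FP + FN) * 100
= (37 + 82) / (37 + 82 + 11 + 26)
= 119 / 156
= 0.7628
= 76.3%

76.3


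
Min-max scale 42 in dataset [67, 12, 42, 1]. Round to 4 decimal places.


Min = 1, Max = 67
Range = 67 - 1 = 66
Scaled = (x - min) / (max - min)
= (42 - 1) / 66
= 41 / 66
= 0.6212

0.6212


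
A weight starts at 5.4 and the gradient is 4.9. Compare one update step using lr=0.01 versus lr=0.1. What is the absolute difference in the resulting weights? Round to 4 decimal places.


With lr=0.01: w_new = 5.4 - 0.01 * 4.9 = 5.351
With lr=0.1: w_new = 5.4 - 0.1 * 4.9 = 4.91
Absolute difference = |5.351 - 4.91|
= 0.4410

0.4410


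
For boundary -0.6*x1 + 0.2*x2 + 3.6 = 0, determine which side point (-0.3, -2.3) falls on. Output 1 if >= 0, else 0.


Compute -0.6 * -0.3 + 0.2 * -2.3 + 3.6
= 0.18 + -0.46 + 3.6
= 3.32
Since 3.32 >= 0, the point is on the positive side.

1


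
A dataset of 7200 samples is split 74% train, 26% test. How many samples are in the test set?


Train samples = 7200 * 74% = 5328
Test samples = 7200 - 5328
= 1872

1872


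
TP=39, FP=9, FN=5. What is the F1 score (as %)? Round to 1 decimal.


Precision = TP / (TP + FP) = 39 / 48 = 0.8125
Recall = TP / (TP + FN) = 39 / 44 = 0.8864
F1 = 2 * P * R / (P + R)
= 2 * 0.8125 * 0.8864 / (0.8125 + 0.8864)
= 1.4403 / 1.6989
= 0.8478
As percentage: 84.8%

84.8


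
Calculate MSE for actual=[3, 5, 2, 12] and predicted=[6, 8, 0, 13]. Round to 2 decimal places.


Differences: [-3, -3, 2, -1]
Squared errors: [9, 9, 4, 1]
Sum of squared errors = 23
MSE = 23 / 4 = 5.75

5.75


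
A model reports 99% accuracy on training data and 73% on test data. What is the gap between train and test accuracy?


Gap = train_accuracy - test_accuracy
= 99 - 73
= 26%
This large gap strongly indicates overfitting.

26


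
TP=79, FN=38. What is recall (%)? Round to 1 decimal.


Recall = TP / (TP + FN) * 100
= 79 / (79 + 38)
= 79 / 117
= 0.6752
= 67.5%

67.5


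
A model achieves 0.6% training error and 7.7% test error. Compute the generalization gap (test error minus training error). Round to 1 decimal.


Generalization gap = test_error - train_error
= 7.7 - 0.6
= 7.1%
A moderate gap.

7.1


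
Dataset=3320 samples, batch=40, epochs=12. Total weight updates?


Iterations per epoch = 3320 / 40 = 83
Total updates = iterations_per_epoch * epochs
= 83 * 12
= 996

996


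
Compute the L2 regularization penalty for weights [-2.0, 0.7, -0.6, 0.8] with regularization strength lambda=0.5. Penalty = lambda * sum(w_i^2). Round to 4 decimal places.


Squaring each weight:
(-2.0)^2 = 4.0
0.7^2 = 0.49
(-0.6)^2 = 0.36
0.8^2 = 0.64
Sum of squares = 5.49
Penalty = 0.5 * 5.49 = 2.7450

2.7450


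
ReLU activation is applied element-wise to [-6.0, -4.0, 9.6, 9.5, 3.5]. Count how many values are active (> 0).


ReLU(x) = max(0, x) for each element:
ReLU(-6.0) = 0
ReLU(-4.0) = 0
ReLU(9.6) = 9.6
ReLU(9.5) = 9.5
ReLU(3.5) = 3.5
Active neurons (>0): 3

3


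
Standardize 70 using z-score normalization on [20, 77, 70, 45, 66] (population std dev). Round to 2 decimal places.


Mean = (20 + 77 + 70 + 45 + 66) / 5 = 55.6
Variance = sum((x_i - mean)^2) / n = 430.64
Std = sqrt(430.64) = 20.7519
Z = (x - mean) / std
= (70 - 55.6) / 20.7519
= 14.4 / 20.7519
= 0.69

0.69


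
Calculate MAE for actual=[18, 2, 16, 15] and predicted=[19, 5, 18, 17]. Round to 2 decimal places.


Absolute errors: [1, 3, 2, 2]
Sum of absolute errors = 8
MAE = 8 / 4 = 2.00

2.00


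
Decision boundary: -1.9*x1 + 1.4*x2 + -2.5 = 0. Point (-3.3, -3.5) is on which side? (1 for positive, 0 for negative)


Compute -1.9 * -3.3 + 1.4 * -3.5 + -2.5
= 6.27 + -4.9 + -2.5
= -1.13
Since -1.13 < 0, the point is on the negative side.

0


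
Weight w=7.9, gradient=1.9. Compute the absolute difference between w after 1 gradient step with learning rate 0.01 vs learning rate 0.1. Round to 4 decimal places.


With lr=0.01: w_new = 7.9 - 0.01 * 1.9 = 7.881
With lr=0.1: w_new = 7.9 - 0.1 * 1.9 = 7.71
Absolute difference = |7.881 - 7.71|
= 0.1710

0.1710


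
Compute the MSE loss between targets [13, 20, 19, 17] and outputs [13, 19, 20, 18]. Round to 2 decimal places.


Differences: [0, 1, -1, -1]
Squared errors: [0, 1, 1, 1]
Sum of squared errors = 3
MSE = 3 / 4 = 0.75

0.75


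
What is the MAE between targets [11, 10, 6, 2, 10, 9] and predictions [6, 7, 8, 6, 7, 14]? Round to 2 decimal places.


Absolute errors: [5, 3, 2, 4, 3, 5]
Sum of absolute errors = 22
MAE = 22 / 6 = 3.67

3.67


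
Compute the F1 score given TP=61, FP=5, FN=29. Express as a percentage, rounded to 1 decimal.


Precision = TP / (TP + FP) = 61 / 66 = 0.9242
Recall = TP / (TP + FN) = 61 / 90 = 0.6778
F1 = 2 * P * R / (P + R)
= 2 * 0.9242 * 0.6778 / (0.9242 + 0.6778)
= 1.2529 / 1.602
= 0.7821
As percentage: 78.2%

78.2


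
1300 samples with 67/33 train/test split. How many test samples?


Train samples = 1300 * 67% = 871
Test samples = 1300 - 871
= 429

429


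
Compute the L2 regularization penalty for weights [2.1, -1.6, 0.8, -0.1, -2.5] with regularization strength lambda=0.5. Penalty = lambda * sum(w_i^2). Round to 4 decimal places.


Squaring each weight:
2.1^2 = 4.41
(-1.6)^2 = 2.56
0.8^2 = 0.64
(-0.1)^2 = 0.01
(-2.5)^2 = 6.25
Sum of squares = 13.87
Penalty = 0.5 * 13.87 = 6.9350

6.9350


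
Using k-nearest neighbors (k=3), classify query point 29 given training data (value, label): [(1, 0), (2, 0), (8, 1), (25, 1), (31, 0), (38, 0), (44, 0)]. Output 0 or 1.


Distances from query 29:
Point 31 (class 0): distance = 2
Point 25 (class 1): distance = 4
Point 38 (class 0): distance = 9
K=3 nearest neighbors: classes = [0, 1, 0]
Votes for class 1: 1 / 3
Majority vote => class 0

0


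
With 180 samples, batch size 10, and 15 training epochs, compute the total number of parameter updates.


Iterations per epoch = 180 / 10 = 18
Total updates = iterations_per_epoch * epochs
= 18 * 15
= 270

270


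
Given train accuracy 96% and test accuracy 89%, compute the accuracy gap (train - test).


Gap = train_accuracy - test_accuracy
= 96 - 89
= 7%
This moderate gap may indicate mild overfitting.

7


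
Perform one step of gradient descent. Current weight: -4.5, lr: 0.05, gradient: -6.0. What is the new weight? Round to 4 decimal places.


w_new = w_old - lr * gradient
= -4.5 - 0.05 * -6.0
= -4.5 - (-0.3)
= -4.2000

-4.2000


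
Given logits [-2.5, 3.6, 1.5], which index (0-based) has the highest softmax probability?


Softmax is a monotonic transformation, so it preserves the argmax.
We need to find the index of the maximum logit.
Index 0: -2.5
Index 1: 3.6
Index 2: 1.5
Maximum logit = 3.6 at index 1

1


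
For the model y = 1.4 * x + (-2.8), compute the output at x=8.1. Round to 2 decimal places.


y = 1.4 * 8.1 + (-2.8)
= 11.34 + (-2.8)
= 8.54

8.54


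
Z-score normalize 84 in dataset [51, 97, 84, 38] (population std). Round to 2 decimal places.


Mean = (51 + 97 + 84 + 38) / 4 = 67.5
Variance = sum((x_i - mean)^2) / n = 571.25
Std = sqrt(571.25) = 23.9008
Z = (x - mean) / std
= (84 - 67.5) / 23.9008
= 16.5 / 23.9008
= 0.69

0.69


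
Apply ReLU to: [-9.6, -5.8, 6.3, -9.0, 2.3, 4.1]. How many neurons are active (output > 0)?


ReLU(x) = max(0, x) for each element:
ReLU(-9.6) = 0
ReLU(-5.8) = 0
ReLU(6.3) = 6.3
ReLU(-9.0) = 0
ReLU(2.3) = 2.3
ReLU(4.1) = 4.1
Active neurons (>0): 3

3


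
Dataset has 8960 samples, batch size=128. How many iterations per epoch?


Iterations per epoch = dataset_size / batch_size
= 8960 / 128
= 70

70


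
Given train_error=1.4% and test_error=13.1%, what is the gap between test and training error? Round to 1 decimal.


Generalization gap = test_error - train_error
= 13.1 - 1.4
= 11.7%
A large gap suggests overfitting.

11.7


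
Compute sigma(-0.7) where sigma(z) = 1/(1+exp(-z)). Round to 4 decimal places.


sigmoid(z) = 1 / (1 + exp(-z))
exp(-(-0.7)) = exp(0.7) = 2.0138
1 + 2.0138 = 3.0138
1 / 3.0138 = 0.3318

0.3318


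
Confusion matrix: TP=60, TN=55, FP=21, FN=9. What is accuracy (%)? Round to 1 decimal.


Accuracy = (TP + TN) / (TP + TN + FP + FN) * 100
= (60 + 55) / (60 + 55 + 21 + 9)
= 115 / 145
= 0.7931
= 79.3%

79.3


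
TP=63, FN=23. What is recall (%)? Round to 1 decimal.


Recall = TP / (TP + FN) * 100
= 63 / (63 + 23)
= 63 / 86
= 0.7326
= 73.3%

73.3


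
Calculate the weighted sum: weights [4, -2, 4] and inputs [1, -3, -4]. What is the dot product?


Element-wise products:
4 * 1 = 4
-2 * -3 = 6
4 * -4 = -16
Sum = 4 + 6 + -16
= -6

-6


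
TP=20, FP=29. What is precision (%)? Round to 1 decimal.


Precision = TP / (TP + FP) * 100
= 20 / (20 + 29)
= 20 / 49
= 0.4082
= 40.8%

40.8


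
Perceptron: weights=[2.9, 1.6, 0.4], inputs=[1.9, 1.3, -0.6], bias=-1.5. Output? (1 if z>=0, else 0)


z = w . x + b
= 2.9*1.9 + 1.6*1.3 + 0.4*-0.6 + -1.5
= 5.51 + 2.08 + -0.24 + -1.5
= 7.35 + -1.5
= 5.85
Since z = 5.85 >= 0, output = 1

1


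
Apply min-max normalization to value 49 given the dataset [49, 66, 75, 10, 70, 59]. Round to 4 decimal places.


Min = 10, Max = 75
Range = 75 - 10 = 65
Scaled = (x - min) / (max - min)
= (49 - 10) / 65
= 39 / 65
= 0.6000

0.6000


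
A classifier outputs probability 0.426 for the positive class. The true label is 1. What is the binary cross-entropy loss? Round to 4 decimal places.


For y=1: Loss = -log(p)
= -log(0.426)
= -(-0.8533)
= 0.8533

0.8533


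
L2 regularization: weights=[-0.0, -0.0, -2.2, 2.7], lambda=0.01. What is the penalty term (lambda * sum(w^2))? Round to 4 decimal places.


Squaring each weight:
(-0.0)^2 = 0.0
(-0.0)^2 = 0.0
(-2.2)^2 = 4.84
2.7^2 = 7.29
Sum of squares = 12.13
Penalty = 0.01 * 12.13 = 0.1213

0.1213


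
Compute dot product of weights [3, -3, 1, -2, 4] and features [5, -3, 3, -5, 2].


Element-wise products:
3 * 5 = 15
-3 * -3 = 9
1 * 3 = 3
-2 * -5 = 10
4 * 2 = 8
Sum = 15 + 9 + 3 + 10 + 8
= 45

45


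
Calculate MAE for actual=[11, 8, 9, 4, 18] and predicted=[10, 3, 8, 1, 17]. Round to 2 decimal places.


Absolute errors: [1, 5, 1, 3, 1]
Sum of absolute errors = 11
MAE = 11 / 5 = 2.20

2.20


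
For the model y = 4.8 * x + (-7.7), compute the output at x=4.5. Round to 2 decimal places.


y = 4.8 * 4.5 + (-7.7)
= 21.6 + (-7.7)
= 13.90

13.90


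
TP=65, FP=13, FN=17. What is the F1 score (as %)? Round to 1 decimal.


Precision = TP / (TP + FP) = 65 / 78 = 0.8333
Recall = TP / (TP + FN) = 65 / 82 = 0.7927
F1 = 2 * P * R / (P + R)
= 2 * 0.8333 * 0.7927 / (0.8333 + 0.7927)
= 1.3211 / 1.626
= 0.8125
As percentage: 81.3%

81.3


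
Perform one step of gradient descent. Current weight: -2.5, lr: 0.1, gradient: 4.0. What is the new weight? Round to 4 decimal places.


w_new = w_old - lr * gradient
= -2.5 - 0.1 * 4.0
= -2.5 - (0.4)
= -2.9000

-2.9000
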